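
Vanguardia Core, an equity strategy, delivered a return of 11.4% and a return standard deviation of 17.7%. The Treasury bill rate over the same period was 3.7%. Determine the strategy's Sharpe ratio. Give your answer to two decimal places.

Sharpe = (Rp − Rf) / σp = (11.4% − 3.7%) / 17.7% = 7.70% / 17.7% = 0.4350

0.44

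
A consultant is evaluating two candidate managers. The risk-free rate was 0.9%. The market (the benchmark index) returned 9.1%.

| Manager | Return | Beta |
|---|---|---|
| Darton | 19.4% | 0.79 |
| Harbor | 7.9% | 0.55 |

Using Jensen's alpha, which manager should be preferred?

Darton: α = 19.4% − [0.9% + 0.79 × (9.1% − 0.9%)] = 12.022
Harbor: α = 7.9% − [0.9% + 0.55 × (9.1% − 0.9%)] = 2.490
Highest: Darton (12.022).

Darton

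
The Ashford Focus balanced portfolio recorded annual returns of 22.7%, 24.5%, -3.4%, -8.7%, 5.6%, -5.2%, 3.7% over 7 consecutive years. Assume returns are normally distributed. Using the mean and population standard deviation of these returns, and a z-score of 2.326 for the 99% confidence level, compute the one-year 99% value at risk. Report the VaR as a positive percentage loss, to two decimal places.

22.96

r̄ = (22.7 + 24.5 − 3.4 − 8.7 + 5.6 − 5.2 + 3.7) / 7 = 5.6000%
Σ(r − r̄)² = 1055.3600; population σ = √(1055.3600/7) = 12.2787%
VaR = −(r̄ − z·σ) = −(5.6000 − 2.326 × 12.2787) = −(-22.9603) = 22.9603%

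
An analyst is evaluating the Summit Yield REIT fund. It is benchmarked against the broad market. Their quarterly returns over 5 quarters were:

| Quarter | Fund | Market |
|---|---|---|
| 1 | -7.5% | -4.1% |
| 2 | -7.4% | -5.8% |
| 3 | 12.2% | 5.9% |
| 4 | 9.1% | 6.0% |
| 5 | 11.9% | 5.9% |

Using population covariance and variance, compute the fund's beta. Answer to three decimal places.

r̄p = 3.6600%,  r̄m = 1.5800%
Cov = Σ(rp − r̄p)(rm − r̄m) / 5 = 48.3092
Var(rm) = Σ(rm − r̄m)² / 5 = 28.7176
β = Cov / Var = 48.3092 / 28.7176 = 1.6822

1.682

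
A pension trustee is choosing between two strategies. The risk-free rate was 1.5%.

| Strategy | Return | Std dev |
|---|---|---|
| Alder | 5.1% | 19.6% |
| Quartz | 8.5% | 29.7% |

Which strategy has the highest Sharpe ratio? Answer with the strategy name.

Quartz

Alder: Sharpe ratio = (5.1% − 1.5%) / 19.6% = 0.184
Quartz: Sharpe ratio = (8.5% − 1.5%) / 29.7% = 0.236
Highest: Quartz (0.236).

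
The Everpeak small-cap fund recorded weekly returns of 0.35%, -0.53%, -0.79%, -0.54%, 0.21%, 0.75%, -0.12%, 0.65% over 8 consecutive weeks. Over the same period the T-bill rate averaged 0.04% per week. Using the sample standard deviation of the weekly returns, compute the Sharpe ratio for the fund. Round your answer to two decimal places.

-0.07

Mean return r̄ = -0.020 / 8 = -0.0025%
Σ(r − r̄)² = 2.3626; sample σ = √(2.3626/7) = 0.5810%
Sharpe = (r̄ − rf) / σ = (-0.0025 − 0.04) / 0.5810 = -0.0425 / 0.5810 = -0.0731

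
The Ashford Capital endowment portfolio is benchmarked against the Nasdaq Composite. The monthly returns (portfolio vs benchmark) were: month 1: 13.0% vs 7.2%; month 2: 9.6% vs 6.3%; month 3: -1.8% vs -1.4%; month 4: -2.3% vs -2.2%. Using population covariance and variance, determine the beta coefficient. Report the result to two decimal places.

1.57

r̄p = 4.6250%,  r̄m = 2.4750%
Cov = Σ(rp − r̄p)(rm − r̄m) / 4 = 28.9681
Var(rm) = Σ(rm − r̄m)² / 4 = 18.4569
β = Cov / Var = 28.9681 / 18.4569 = 1.5695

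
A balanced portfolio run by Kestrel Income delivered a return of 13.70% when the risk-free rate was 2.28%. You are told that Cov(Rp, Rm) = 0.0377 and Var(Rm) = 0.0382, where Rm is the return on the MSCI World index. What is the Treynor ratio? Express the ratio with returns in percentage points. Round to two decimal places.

11.57

β = Cov / Var = 0.0377 / 0.0382 = 0.9869
Treynor = (Rp − Rf) / β = (13.70% − 2.28%) / 0.9869 = 11.42 / 0.9869 = 11.5716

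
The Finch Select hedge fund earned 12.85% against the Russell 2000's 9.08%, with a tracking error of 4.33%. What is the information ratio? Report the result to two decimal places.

0.87

IR = (Rp − Rb) / TE = (12.85% − 9.08%) / 4.33% = 3.77% / 4.33% = 0.8707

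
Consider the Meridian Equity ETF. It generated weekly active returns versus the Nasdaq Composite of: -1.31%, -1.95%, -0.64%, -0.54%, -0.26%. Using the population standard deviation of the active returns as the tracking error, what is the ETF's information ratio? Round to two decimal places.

r̄ = (-1.31 − 1.95 − 0.64 − 0.54 − 0.26) / 5 = -0.9400%
Σ(r − r̄)² = (-1.31 − (-0.9400))² + (-1.95 − (-0.9400))² + … = 1.8694
population σ = √(1.8694 / 5) = √0.3739 = 0.6115%
IR = r̄ / tracking error = -0.9400 / 0.6115 = -1.5372

-1.54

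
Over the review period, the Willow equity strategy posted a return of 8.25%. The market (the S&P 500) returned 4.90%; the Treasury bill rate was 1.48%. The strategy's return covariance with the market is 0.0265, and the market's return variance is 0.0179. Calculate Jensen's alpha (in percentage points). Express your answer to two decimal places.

β = Cov / Var = 0.0265 / 0.0179 = 1.4804
E[R] = Rf + β(Rm − Rf) = 1.48% + 1.4804 × (4.90% − 1.48%) = 6.5430%
α = Rp − E[R] = 8.25% − 6.5430% = 1.7070

1.71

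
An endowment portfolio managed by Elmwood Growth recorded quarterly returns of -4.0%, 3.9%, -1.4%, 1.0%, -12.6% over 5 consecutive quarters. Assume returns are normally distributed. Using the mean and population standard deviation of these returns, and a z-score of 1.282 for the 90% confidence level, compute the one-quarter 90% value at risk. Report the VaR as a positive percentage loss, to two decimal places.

9.84

Mean return r̄ = -13.10 / 5 = -2.6200%
Population σ = √[Σ(r − r̄)² / 5] = √[158.6080 / 5] = √31.7216 = 5.6322%
VaR = −(r̄ − z·σ) = −(-2.6200 − 1.282 × 5.6322) = −(-9.8405) = 9.8405%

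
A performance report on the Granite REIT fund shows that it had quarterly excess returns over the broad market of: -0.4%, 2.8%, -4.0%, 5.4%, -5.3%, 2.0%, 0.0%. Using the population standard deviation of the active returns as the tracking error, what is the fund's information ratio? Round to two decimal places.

r̄ = (-0.4 + 2.8 − 4 + 5.4 − 5.3 + 2 + 0) / 7 = 0.0714%
Σ(r − r̄)² = 85.2143; population σ = √(85.2143/7) = 3.4891%
IR = r̄ / tracking error = 0.0714 / 3.4891 = 0.0205

0.02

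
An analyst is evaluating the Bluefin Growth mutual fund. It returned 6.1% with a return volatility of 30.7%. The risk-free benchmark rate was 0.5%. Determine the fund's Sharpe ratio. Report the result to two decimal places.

Sharpe = (Rp − Rf) / σp = (6.1% − 0.5%) / 30.7% = 5.60% / 30.7% = 0.1824

0.18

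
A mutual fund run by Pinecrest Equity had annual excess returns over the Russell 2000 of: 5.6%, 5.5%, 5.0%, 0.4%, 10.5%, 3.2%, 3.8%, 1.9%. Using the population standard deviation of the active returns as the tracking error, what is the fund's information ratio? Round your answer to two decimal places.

r̄ = (5.6 + 5.5 + 5 + 0.4 + 10.5 + 3.2 + 3.8 + 1.9) / 8 = 4.4875%
Population std dev = √[64.2088 / 8] = 2.8330%
IR = r̄ / tracking error = 4.4875 / 2.8330 = 1.5840

1.58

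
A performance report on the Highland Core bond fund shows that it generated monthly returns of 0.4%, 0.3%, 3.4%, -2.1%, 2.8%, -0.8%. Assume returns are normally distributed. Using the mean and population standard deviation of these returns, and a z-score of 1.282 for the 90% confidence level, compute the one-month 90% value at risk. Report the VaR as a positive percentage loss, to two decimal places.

1.79

Mean return r̄ = 4.00 / 6 = 0.6667%
Population std dev = √[22.0333 / 6] = 1.9163%
VaR = −(r̄ − z·σ) = −(0.6667 − 1.282 × 1.9163) = −(-1.7900) = 1.7900%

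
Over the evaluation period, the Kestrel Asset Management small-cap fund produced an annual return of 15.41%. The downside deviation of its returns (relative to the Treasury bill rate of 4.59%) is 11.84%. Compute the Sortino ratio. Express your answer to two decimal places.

Sortino = (Rp − Rf) / σd = (15.41% − 4.59%) / 11.84% = 10.82% / 11.84% = 0.9139

0.91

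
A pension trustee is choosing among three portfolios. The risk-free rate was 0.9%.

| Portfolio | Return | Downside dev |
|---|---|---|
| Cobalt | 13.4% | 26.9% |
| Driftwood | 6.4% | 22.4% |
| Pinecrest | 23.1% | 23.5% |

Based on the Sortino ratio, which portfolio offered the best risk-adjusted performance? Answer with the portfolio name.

Pinecrest

Cobalt: Sortino ratio = (13.4% − 0.9%) / 26.9% = 0.465
Driftwood: Sortino ratio = (6.4% − 0.9%) / 22.4% = 0.246
Pinecrest: Sortino ratio = (23.1% − 0.9%) / 23.5% = 0.945
Highest: Pinecrest (0.945).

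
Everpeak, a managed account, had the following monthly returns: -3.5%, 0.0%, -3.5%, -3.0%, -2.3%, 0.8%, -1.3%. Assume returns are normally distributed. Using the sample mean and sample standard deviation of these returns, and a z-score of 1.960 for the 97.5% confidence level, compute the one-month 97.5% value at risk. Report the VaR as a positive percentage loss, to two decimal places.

5.20

Mean return μ = -12.80 / 7 = -1.8286%
Σ(r − μ)² = (-3.5 − (-1.8286))² + (0 − (-1.8286))² + … = 17.7143
σ = √[17.7143 / 6] = 1.7183%
VaR = −(μ − z·σ) = −(-1.8286 − 1.960 × 1.7183) = −(-5.1965) = 5.1965%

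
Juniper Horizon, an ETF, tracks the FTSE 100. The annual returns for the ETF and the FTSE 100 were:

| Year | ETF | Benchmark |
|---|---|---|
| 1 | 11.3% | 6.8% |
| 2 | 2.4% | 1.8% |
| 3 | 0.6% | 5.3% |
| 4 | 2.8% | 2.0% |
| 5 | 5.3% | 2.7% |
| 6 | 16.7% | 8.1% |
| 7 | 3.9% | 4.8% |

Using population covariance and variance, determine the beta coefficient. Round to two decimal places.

1.81

r̄p = 6.1429%,  r̄m = 4.5000%
Cov = Σ(rp − r̄p)(rm − r̄m) / 7 = 9.2486
Var(rm) = Σ(rm − r̄m)² / 7 = 5.1086
β = Cov / Var = 9.2486 / 5.1086 = 1.8104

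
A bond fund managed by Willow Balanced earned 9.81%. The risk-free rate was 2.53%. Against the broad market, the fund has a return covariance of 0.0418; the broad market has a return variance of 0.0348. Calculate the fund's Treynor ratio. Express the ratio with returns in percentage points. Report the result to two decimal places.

β = Cov / Var = 0.0418 / 0.0348 = 1.2011
Treynor = (Rp − Rf) / β = (9.81% − 2.53%) / 1.2011 = 7.28 / 1.2011 = 6.0611

6.06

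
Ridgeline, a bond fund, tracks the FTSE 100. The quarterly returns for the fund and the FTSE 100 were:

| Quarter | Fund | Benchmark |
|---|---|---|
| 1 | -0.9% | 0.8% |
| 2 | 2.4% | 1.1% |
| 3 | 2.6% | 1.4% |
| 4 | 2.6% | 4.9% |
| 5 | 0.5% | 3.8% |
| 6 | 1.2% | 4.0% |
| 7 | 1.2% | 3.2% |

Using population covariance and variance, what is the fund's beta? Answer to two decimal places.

r̄p = 1.3714%,  r̄m = 2.7429%
Cov = Σ(rp − r̄p)(rm − r̄m) / 7 = 0.3584
Var(rm) = Σ(rm − r̄m)² / 7 = 2.2624
β = Cov / Var = 0.3584 / 2.2624 = 0.1584

0.16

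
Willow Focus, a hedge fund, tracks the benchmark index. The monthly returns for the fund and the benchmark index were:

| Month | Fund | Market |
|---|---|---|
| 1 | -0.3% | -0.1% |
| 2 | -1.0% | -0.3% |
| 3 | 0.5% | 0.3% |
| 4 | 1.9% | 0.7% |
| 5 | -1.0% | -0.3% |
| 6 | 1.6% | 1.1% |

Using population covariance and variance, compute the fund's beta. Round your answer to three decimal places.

r̄p = 0.2833%,  r̄m = 0.2333%
Cov = Σ(rp − r̄p)(rm − r̄m) / 6 = 0.5789
Var(rm) = Σ(rm − r̄m)² / 6 = 0.2756
β = Cov / Var = 0.5789 / 0.2756 = 2.1005

2.101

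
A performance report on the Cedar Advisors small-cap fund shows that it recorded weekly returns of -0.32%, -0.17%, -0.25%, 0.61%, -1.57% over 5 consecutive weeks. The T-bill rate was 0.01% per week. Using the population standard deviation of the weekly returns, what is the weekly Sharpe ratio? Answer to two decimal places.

-0.50

r̄ = (-0.32 − 0.17 − 0.25 + 0.61 − 1.57) / 5 = -0.3400%
Population σ = √[Σ(r − r̄)² / 5] = √[2.4528 / 5] = √0.4906 = 0.7004%
Sharpe = (r̄ − rf) / σ = (-0.3400 − 0.01) / 0.7004 = -0.3500 / 0.7004 = -0.4997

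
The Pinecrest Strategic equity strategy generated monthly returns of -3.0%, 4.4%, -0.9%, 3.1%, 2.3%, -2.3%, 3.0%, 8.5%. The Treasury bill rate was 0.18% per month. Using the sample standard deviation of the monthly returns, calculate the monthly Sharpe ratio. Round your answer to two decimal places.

r̄ = (-3 + 4.4 − 0.9 + 3.1 + 2.3 − 2.3 + 3 + 8.5) / 8 = 15.10 / 8 = 1.8875%
Sample σ = √[Σ(r − r̄)² / 7] = √[102.1088 / 7] = √14.5870 = 3.8193%
Sharpe = (r̄ − rf) / σ = (1.8875 − 0.18) / 3.8193 = 1.7075 / 3.8193 = 0.4471

0.45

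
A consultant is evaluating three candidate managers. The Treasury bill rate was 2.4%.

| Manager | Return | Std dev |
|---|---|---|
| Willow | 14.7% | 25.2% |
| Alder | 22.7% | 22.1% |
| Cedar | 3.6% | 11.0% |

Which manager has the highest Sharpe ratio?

Alder

Willow: Sharpe ratio = (14.7% − 2.4%) / 25.2% = 0.488
Alder: Sharpe ratio = (22.7% − 2.4%) / 22.1% = 0.919
Cedar: Sharpe ratio = (3.6% − 2.4%) / 11.0% = 0.109
Highest: Alder (0.919).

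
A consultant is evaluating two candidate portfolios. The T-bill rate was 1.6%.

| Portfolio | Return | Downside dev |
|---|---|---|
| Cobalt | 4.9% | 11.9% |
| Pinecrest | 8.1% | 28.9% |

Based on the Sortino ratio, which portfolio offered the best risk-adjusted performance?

Cobalt: Sortino ratio = (4.9% − 1.6%) / 11.9% = 0.277
Pinecrest: Sortino ratio = (8.1% − 1.6%) / 28.9% = 0.225
Highest: Cobalt (0.277).

Cobalt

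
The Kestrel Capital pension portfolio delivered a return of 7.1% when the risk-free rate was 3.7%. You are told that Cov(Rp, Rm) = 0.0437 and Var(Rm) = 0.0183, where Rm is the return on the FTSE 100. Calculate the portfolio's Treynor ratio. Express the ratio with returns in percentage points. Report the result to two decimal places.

β = Cov / Var = 0.0437 / 0.0183 = 2.3880
Treynor = (Rp − Rf) / β = (7.1% − 3.7%) / 2.3880 = 3.40 / 2.3880 = 1.4238

1.42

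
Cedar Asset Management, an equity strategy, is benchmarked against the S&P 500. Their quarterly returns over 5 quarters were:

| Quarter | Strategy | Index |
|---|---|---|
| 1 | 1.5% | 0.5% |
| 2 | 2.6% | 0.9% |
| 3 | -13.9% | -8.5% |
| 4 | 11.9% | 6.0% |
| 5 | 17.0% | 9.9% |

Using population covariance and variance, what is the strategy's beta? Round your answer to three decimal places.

1.706

r̄p = 3.8200%,  r̄m = 1.7600%
Cov = Σ(rp − r̄p)(rm − r̄m) / 5 = 65.4648
Var(rm) = Σ(rm − r̄m)² / 5 = 38.3664
β = Cov / Var = 65.4648 / 38.3664 = 1.7063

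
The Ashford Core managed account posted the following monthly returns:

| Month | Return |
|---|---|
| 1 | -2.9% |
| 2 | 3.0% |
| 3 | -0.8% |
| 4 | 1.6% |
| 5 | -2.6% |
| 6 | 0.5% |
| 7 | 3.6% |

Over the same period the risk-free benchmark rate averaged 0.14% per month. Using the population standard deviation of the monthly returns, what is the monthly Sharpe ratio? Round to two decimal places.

r̄ = (-2.9 + 3 − 0.8 + 1.6 − 2.6 + 0.5 + 3.6) / 7 = 2.40 / 7 = 0.3429%
Σ(r − r̄)² = (-2.9 − 0.3429)² + (3 − 0.3429)² + … = 39.7571
population σ = √(39.7571 / 7) = √5.6796 = 2.3832%
Sharpe = (r̄ − rf) / σ = (0.3429 − 0.14) / 2.3832 = 0.2029 / 2.3832 = 0.0851

0.09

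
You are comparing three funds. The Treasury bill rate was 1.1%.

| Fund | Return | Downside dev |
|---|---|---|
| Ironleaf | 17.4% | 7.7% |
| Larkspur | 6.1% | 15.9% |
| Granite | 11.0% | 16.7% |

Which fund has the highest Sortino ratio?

Ironleaf: Sortino ratio = (17.4% − 1.1%) / 7.7% = 2.117
Larkspur: Sortino ratio = (6.1% − 1.1%) / 15.9% = 0.314
Granite: Sortino ratio = (11.0% − 1.1%) / 16.7% = 0.593
Highest: Ironleaf (2.117).

Ironleaf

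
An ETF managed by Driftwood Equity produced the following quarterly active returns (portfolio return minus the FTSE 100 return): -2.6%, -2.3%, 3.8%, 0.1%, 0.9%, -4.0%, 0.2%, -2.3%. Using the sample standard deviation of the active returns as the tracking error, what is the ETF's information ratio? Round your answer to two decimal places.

-0.31

r̄ = (-2.6 − 2.3 + 3.8 + 0.1 + 0.9 − 4 + 0.2 − 2.3) / 8 = -6.20 / 8 = -0.7750%
Sample σ = √[Σ(r − r̄)² / 7] = √[43.8350 / 7] = √6.2621 = 2.5024%
IR = r̄ / tracking error = -0.7750 / 2.5024 = -0.3097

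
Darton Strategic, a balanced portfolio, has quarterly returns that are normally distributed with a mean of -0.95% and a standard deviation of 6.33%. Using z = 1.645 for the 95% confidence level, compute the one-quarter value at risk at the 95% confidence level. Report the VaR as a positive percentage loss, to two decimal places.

11.36

VaR (as % loss) = −(μ − z·σ) = −(-0.95% − 1.645 × 6.33%) = −(-11.36285%) = 11.36285%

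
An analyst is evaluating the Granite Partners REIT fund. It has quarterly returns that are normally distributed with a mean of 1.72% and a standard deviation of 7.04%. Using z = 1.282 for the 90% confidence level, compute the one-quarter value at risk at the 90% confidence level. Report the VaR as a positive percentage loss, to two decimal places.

VaR (as % loss) = −(μ − z·σ) = −(1.72% − 1.282 × 7.04%) = −(-7.30528%) = 7.30528%

7.31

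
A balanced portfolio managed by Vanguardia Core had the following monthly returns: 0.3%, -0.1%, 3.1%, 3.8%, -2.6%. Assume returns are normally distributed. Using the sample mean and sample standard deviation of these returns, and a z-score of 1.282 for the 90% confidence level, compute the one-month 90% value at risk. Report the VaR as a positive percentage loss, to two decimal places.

2.42

r̄ = (0.3 − 0.1 + 3.1 + 3.8 − 2.6) / 5 = 0.9000%
Sample σ = √[Σ(r − r̄)² / 4] = √[26.8600 / 4] = √6.7150 = 2.5913%
VaR = −(r̄ − z·σ) = −(0.9000 − 1.282 × 2.5913) = −(-2.4220) = 2.4220%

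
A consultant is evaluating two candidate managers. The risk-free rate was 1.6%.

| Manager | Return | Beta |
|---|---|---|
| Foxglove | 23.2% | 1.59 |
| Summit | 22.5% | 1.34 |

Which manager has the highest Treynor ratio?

Summit

Foxglove: Treynor = (23.2% − 1.6%) / 1.59 = 13.585
Summit: Treynor = (22.5% − 1.6%) / 1.34 = 15.597
Highest: Summit (15.597).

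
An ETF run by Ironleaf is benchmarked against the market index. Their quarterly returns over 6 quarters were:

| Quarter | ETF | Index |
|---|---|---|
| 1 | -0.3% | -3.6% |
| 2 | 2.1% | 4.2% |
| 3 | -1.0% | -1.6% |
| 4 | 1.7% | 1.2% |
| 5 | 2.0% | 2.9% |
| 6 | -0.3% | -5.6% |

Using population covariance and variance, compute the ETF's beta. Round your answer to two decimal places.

0.31

r̄p = 0.7000%,  r̄m = -0.4167%
Cov = Σ(rp − r̄p)(rm − r̄m) / 6 = 3.7950
Var(rm) = Σ(rm − r̄m)² / 6 = 12.2214
β = Cov / Var = 3.7950 / 12.2214 = 0.3105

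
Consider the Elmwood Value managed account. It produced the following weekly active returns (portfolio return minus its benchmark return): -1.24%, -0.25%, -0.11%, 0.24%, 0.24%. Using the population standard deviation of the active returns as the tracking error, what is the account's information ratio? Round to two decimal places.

r̄ = (-1.24 − 0.25 − 0.11 + 0.24 + 0.24) / 5 = -0.2240%
Σ(r − r̄)² = (-1.24 − (-0.2240))² + (-0.25 − (-0.2240))² + (-0.11 − (-0.2240))² + … = 1.4765
σ = √[1.4765 / 5] = 0.5434%
IR = r̄ / tracking error = -0.2240 / 0.5434 = -0.4122

-0.41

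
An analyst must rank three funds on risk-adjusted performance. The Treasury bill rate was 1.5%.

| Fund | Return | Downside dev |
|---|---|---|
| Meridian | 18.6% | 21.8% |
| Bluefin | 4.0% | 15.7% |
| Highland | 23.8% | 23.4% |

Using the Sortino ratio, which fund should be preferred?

Meridian: Sortino ratio = (18.6% − 1.5%) / 21.8% = 0.784
Bluefin: Sortino ratio = (4.0% − 1.5%) / 15.7% = 0.159
Highland: Sortino ratio = (23.8% − 1.5%) / 23.4% = 0.953
Highest: Highland (0.953).

Highland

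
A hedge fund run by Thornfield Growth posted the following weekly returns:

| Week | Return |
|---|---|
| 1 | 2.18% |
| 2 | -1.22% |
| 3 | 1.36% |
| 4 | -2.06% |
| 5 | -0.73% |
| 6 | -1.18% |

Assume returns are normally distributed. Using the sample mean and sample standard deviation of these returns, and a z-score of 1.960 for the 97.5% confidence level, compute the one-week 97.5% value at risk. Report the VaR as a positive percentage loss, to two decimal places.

r̄ = (2.18 − 1.22 + 1.36 − 2.06 − 0.73 − 1.18) / 6 = -0.2750%
Σ(r − r̄)² = (2.18 − (-0.2750))² + (-1.22 − (-0.2750))² + (1.36 − (-0.2750))² + … = 13.8056
sample σ = √(13.8056 / 5) = √2.7611 = 1.6617%
VaR = −(r̄ − z·σ) = −(-0.2750 − 1.960 × 1.6617) = −(-3.5319) = 3.5319%

3.53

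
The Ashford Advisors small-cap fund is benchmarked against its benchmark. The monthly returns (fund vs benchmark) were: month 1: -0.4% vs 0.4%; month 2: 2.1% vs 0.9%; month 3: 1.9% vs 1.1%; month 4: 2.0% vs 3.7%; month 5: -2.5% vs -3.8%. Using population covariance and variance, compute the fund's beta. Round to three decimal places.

r̄p = 0.6200%,  r̄m = 0.4600%
Cov = Σ(rp − r̄p)(rm − r̄m) / 5 = 3.8588
Var(rm) = Σ(rm − r̄m)² / 5 = 5.8504
β = Cov / Var = 3.8588 / 5.8504 = 0.6596

0.660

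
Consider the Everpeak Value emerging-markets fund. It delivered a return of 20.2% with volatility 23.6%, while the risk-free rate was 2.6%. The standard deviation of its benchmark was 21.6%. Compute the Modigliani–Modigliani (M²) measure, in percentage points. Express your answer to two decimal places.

18.71

Sharpe = (Rp − Rf) / σp = (20.2% − 2.6%) / 23.6% = 0.7458
M² = Rf + Sharpe × σm = 2.6% + 0.7458 × 21.6% = 18.7093%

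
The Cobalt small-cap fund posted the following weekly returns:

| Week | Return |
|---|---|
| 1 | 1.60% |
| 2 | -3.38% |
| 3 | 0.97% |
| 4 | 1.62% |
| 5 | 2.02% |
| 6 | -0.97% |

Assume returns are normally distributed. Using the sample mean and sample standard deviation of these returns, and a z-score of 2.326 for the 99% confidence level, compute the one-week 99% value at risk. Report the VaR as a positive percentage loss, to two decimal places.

4.57

r̄ = (1.6 − 3.38 + 0.97 + 1.62 + 2.02 − 0.97) / 6 = 0.3100%
Σ(r − r̄)² = 21.9944; sample σ = √(21.9944/5) = 2.0974%
VaR = −(r̄ − z·σ) = −(0.3100 − 2.326 × 2.0974) = −(-4.5686) = 4.5686%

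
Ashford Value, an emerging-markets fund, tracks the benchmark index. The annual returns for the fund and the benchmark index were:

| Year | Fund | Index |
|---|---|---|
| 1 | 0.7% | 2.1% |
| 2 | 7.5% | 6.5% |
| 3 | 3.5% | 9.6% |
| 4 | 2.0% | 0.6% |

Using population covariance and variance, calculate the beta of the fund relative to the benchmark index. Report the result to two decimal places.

0.41

r̄p = 3.4250%,  r̄m = 4.7000%
Cov = Σ(rp − r̄p)(rm − r̄m) / 4 = 5.1575
Var(rm) = Σ(rm − r̄m)² / 4 = 12.7050
β = Cov / Var = 5.1575 / 12.7050 = 0.4059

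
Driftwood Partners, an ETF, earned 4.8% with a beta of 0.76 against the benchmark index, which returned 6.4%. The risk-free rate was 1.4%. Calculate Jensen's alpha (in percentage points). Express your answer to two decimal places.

CAPM expected return = Rf + β(Rm − Rf) = 1.4% + 0.76 × (6.4% − 1.4%) = 1.4 + 0.76 × 5.00 = 5.2000%
Jensen's α = Rp − E[R] = 4.8% − 5.2000% = -0.4000

-0.40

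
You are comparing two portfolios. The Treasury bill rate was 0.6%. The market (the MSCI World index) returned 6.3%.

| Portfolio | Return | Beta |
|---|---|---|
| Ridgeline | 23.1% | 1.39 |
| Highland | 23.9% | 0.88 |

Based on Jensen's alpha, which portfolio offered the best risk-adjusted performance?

Ridgeline: α = 23.1% − [0.6% + 1.39 × (6.3% − 0.6%)] = 14.577
Highland: α = 23.9% − [0.6% + 0.88 × (6.3% − 0.6%)] = 18.284
Highest: Highland (18.284).

Highland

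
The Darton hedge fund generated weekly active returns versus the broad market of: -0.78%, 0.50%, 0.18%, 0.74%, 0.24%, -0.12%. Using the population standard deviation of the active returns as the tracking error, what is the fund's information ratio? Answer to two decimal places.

Mean return r̄ = 0.760 / 6 = 0.1267%
Σ(r − r̄)² = 1.4141; population σ = √(1.4141/6) = 0.4855%
IR = r̄ / tracking error = 0.1267 / 0.4855 = 0.2610

0.26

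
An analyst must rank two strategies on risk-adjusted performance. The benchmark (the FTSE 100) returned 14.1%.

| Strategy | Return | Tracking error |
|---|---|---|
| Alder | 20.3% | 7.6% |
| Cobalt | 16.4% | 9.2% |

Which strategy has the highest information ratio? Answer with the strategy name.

Alder

Alder: IR = (20.3% − 14.1%) / 7.6% = 0.816
Cobalt: IR = (16.4% − 14.1%) / 9.2% = 0.250
Highest: Alder (0.816).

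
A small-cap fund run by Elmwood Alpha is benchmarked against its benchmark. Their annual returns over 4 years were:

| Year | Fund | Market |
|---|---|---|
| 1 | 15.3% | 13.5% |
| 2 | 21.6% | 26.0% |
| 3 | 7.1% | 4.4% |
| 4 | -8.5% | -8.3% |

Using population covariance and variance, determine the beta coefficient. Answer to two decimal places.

r̄p = 8.8750%,  r̄m = 8.9000%
Cov = Σ(rp − r̄p)(rm − r̄m) / 4 = 138.4975
Var(rm) = Σ(rm − r̄m)² / 4 = 157.4150
β = Cov / Var = 138.4975 / 157.4150 = 0.8798

0.88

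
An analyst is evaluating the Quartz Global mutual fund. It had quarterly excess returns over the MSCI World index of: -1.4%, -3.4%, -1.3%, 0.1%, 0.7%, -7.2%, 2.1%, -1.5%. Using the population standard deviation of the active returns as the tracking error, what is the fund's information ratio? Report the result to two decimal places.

-0.56

μ = (-1.4 − 3.4 − 1.3 + 0.1 + 0.7 − 7.2 + 2.1 − 1.5) / 8 = -11.90 / 8 = -1.4875%
Population std dev = √[56.5088 / 8] = 2.6577%
IR = μ / tracking error = -1.4875 / 2.6577 = -0.5597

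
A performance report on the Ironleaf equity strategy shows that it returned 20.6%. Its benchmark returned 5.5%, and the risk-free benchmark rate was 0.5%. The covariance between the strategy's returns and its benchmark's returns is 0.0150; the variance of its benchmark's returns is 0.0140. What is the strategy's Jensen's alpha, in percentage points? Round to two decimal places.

β = Cov / Var = 0.0150 / 0.0140 = 1.0714
E[R] = Rf + β(Rm − Rf) = 0.5% + 1.0714 × (5.5% − 0.5%) = 5.8570%
α = Rp − E[R] = 20.6% − 5.8570% = 14.7430

14.74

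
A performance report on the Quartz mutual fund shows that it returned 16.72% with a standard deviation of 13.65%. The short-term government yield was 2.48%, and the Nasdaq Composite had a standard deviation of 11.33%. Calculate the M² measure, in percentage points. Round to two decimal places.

Sharpe = (Rp − Rf) / σp = (16.72% − 2.48%) / 13.65% = 1.0432
M² = Rf + Sharpe × σm = 2.48% + 1.0432 × 11.33% = 14.2995%

14.30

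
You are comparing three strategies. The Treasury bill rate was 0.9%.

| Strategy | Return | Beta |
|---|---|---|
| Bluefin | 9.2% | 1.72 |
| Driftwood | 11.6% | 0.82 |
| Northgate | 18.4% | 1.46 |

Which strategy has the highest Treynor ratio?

Driftwood

Bluefin: Treynor = (9.2% − 0.9%) / 1.72 = 4.826
Driftwood: Treynor = (11.6% − 0.9%) / 0.82 = 13.049
Northgate: Treynor = (18.4% − 0.9%) / 1.46 = 11.986
Highest: Driftwood (13.049).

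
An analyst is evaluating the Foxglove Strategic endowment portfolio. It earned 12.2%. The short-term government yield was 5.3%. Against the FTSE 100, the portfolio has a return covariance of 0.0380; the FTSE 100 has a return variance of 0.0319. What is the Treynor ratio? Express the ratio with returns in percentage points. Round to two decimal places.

β = Cov / Var = 0.0380 / 0.0319 = 1.1912
Treynor = (Rp − Rf) / β = (12.2% − 5.3%) / 1.1912 = 6.90 / 1.1912 = 5.7925

5.79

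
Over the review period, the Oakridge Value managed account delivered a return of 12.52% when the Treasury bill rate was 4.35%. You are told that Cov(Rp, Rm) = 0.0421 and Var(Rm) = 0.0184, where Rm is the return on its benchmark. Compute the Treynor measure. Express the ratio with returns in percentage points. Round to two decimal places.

3.57

β = Cov / Var = 0.0421 / 0.0184 = 2.2880
Treynor = (Rp − Rf) / β = (12.52% − 4.35%) / 2.2880 = 8.17 / 2.2880 = 3.5708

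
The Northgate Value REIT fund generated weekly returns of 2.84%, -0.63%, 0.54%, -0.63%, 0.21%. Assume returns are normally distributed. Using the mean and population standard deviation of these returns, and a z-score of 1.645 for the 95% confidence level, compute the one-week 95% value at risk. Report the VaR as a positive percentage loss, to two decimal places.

r̄ = (2.84 − 0.63 + 0.54 − 0.63 + 0.21) / 5 = 2.330 / 5 = 0.4660%
Population std dev = √[8.1093 / 5] = 1.2735%
VaR = −(r̄ − z·σ) = −(0.4660 − 1.645 × 1.2735) = −(-1.6289) = 1.6289%

1.63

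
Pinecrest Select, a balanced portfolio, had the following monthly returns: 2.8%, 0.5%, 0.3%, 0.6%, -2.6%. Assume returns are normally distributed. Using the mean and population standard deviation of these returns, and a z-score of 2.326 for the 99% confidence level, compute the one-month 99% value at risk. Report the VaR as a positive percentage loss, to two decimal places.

3.68

μ = (2.8 + 0.5 + 0.3 + 0.6 − 2.6) / 5 = 1.60 / 5 = 0.3200%
Population σ = √[Σ(r − μ)² / 5] = √[14.7880 / 5] = √2.9576 = 1.7198%
VaR = −(μ − z·σ) = −(0.3200 − 2.326 × 1.7198) = −(-3.6803) = 3.6803%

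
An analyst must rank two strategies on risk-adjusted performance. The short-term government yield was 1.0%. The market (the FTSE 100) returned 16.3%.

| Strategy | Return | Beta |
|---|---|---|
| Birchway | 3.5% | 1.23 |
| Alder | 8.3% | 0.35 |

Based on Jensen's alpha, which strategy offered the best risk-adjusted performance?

Alder

Birchway: α = 3.5% − [1.0% + 1.23 × (16.3% − 1.0%)] = -16.319
Alder: α = 8.3% − [1.0% + 0.35 × (16.3% − 1.0%)] = 1.945
Highest: Alder (1.945).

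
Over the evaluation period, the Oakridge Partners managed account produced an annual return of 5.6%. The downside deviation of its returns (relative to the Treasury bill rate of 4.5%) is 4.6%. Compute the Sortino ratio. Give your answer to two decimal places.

0.24

Sortino = (Rp − Rf) / σd = (5.6% − 4.5%) / 4.6% = 1.10% / 4.6% = 0.2391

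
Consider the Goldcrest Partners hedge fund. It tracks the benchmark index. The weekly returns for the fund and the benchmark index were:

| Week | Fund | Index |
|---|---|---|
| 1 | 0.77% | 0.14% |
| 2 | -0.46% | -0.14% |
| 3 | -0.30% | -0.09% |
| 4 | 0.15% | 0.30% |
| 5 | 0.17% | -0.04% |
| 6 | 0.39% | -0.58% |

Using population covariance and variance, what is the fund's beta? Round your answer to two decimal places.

r̄p = 0.1200%,  r̄m = -0.0683%
Cov = Σ(rp − r̄p)(rm − r̄m) / 6 = 0.0101
Var(rm) = Σ(rm − r̄m)² / 6 = 0.0745
β = Cov / Var = 0.0101 / 0.0745 = 0.1356

0.14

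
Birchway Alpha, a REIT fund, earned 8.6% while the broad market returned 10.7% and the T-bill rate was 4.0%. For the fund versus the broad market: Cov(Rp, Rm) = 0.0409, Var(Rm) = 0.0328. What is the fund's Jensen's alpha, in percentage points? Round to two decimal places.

-3.75

β = Cov / Var = 0.0409 / 0.0328 = 1.2470
E[R] = Rf + β(Rm − Rf) = 4.0% + 1.2470 × (10.7% − 4.0%) = 12.3549%
α = Rp − E[R] = 8.6% − 12.3549% = -3.7549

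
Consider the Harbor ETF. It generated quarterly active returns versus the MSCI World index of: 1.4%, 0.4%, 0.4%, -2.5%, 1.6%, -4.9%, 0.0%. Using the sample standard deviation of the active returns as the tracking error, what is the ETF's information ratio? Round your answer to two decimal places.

Mean return μ = -3.60 / 7 = -0.5143%
Sample std dev = √[33.2486 / 6] = 2.3540%
IR = μ / tracking error = -0.5143 / 2.3540 = -0.2185

-0.22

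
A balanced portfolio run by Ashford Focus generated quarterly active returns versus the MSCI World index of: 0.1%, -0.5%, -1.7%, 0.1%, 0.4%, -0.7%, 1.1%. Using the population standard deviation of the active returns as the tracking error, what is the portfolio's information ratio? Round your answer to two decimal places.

Mean return r̄ = -1.20 / 7 = -0.1714%
Σ(r − r̄)² = (0.1 − (-0.1714))² + (-0.5 − (-0.1714))² + (-1.7 − (-0.1714))² + … = 4.8143
σ = √[4.8143 / 7] = 0.8293%
IR = r̄ / tracking error = -0.1714 / 0.8293 = -0.2067

-0.21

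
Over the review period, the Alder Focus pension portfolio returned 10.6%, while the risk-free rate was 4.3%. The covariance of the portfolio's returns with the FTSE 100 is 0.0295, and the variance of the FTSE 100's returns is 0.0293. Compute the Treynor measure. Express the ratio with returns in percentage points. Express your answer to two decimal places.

6.26

β = Cov / Var = 0.0295 / 0.0293 = 1.0068
Treynor = (Rp − Rf) / β = (10.6% − 4.3%) / 1.0068 = 6.30 / 1.0068 = 6.2574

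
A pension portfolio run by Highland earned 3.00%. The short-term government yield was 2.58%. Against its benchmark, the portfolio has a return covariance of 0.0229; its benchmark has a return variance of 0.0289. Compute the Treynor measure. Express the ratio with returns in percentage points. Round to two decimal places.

0.53

β = Cov / Var = 0.0229 / 0.0289 = 0.7924
Treynor = (Rp − Rf) / β = (3.00% − 2.58%) / 0.7924 = 0.42 / 0.7924 = 0.5300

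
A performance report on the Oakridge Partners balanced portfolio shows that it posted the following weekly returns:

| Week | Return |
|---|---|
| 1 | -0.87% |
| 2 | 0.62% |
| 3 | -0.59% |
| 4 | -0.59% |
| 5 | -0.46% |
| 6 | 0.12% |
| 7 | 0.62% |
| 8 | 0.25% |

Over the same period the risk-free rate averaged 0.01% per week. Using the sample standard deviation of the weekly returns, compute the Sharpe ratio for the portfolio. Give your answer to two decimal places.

r̄ = (-0.87 + 0.62 − 0.59 − 0.59 − 0.46 + 0.12 + 0.62 + 0.25) / 8 = -0.1125%
Sample σ = √[Σ(r − r̄)² / 7] = √[2.4092 / 7] = √0.3442 = 0.5867%
Sharpe = (r̄ − rf) / σ = (-0.1125 − 0.01) / 0.5867 = -0.1225 / 0.5867 = -0.2088

-0.21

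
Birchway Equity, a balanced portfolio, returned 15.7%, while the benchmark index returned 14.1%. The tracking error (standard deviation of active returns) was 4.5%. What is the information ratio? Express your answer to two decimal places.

IR = (Rp − Rb) / TE = (15.7% − 14.1%) / 4.5% = 1.60% / 4.5% = 0.3556

0.36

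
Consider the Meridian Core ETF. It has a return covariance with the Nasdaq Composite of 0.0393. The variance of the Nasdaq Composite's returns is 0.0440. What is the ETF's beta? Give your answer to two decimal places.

0.89

β = Cov(Rp, Rm) / Var(Rm) = 0.0393 / 0.0440 = 0.8932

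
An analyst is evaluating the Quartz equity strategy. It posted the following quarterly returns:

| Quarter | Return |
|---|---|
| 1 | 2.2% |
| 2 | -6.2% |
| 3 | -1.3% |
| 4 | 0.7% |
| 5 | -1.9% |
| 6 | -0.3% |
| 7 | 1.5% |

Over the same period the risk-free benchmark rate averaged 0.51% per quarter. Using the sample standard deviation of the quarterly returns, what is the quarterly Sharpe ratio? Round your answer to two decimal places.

r̄ = (2.2 − 6.2 − 1.3 + 0.7 − 1.9 − 0.3 + 1.5) / 7 = -5.30 / 7 = -0.7571%
Sample std dev = √[47.3971 / 6] = 2.8106%
Sharpe = (r̄ − rf) / σ = (-0.7571 − 0.51) / 2.8106 = -1.2671 / 2.8106 = -0.4508

-0.45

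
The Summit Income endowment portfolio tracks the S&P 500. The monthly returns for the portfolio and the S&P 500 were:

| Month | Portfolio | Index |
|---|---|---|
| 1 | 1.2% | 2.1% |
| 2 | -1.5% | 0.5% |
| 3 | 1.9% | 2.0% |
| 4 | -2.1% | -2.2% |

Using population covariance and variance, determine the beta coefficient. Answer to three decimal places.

r̄p = -0.1250%,  r̄m = 0.6000%
Cov = Σ(rp − r̄p)(rm − r̄m) / 4 = 2.6225
Var(rm) = Σ(rm − r̄m)² / 4 = 3.0150
β = Cov / Var = 2.6225 / 3.0150 = 0.8698

0.870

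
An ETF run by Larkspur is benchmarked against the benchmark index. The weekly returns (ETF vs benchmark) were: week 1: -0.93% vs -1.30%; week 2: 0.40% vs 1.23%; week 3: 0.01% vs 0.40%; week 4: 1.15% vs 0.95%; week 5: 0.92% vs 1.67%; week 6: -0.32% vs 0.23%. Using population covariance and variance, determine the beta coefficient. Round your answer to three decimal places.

r̄p = 0.2050%,  r̄m = 0.5300%
Cov = Σ(rp − r̄p)(rm − r̄m) / 6 = 0.6014
Var(rm) = Σ(rm − r̄m)² / 6 = 0.9036
β = Cov / Var = 0.6014 / 0.9036 = 0.6656

0.666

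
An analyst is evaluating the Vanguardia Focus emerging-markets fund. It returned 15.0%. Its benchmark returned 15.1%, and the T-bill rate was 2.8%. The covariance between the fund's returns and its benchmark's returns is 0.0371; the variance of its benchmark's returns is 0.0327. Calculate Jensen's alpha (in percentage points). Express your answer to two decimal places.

-1.76

β = Cov / Var = 0.0371 / 0.0327 = 1.1346
E[R] = Rf + β(Rm − Rf) = 2.8% + 1.1346 × (15.1% − 2.8%) = 16.7556%
α = Rp − E[R] = 15.0% − 16.7556% = -1.7556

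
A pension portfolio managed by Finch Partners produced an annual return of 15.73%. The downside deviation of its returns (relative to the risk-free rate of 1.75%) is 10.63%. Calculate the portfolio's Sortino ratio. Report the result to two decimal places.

1.32

Sortino = (Rp − Rf) / σd = (15.73% − 1.75%) / 10.63% = 13.98% / 10.63% = 1.3151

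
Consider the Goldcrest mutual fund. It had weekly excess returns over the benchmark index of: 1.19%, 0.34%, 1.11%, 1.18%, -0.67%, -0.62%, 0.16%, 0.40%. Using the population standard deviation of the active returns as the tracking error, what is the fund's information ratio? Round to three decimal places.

0.548

Mean return μ = 3.090 / 8 = 0.3863%
Σ(r − μ)² = 3.9816; population σ = √(3.9816/8) = 0.7055%
IR = μ / tracking error = 0.3863 / 0.7055 = 0.5476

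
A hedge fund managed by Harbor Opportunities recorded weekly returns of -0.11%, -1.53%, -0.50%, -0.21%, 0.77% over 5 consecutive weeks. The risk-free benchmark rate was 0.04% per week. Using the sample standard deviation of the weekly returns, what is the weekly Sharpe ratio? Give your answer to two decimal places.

-0.43

Mean return r̄ = -1.580 / 5 = -0.3160%
Σ(r − r̄)² = (-0.11 − (-0.3160))² + (-1.53 − (-0.3160))² + (-0.5 − (-0.3160))² + … = 2.7407
σ = √[2.7407 / 4] = 0.8278%
Sharpe = (r̄ − rf) / σ = (-0.3160 − 0.04) / 0.8278 = -0.3560 / 0.8278 = -0.4301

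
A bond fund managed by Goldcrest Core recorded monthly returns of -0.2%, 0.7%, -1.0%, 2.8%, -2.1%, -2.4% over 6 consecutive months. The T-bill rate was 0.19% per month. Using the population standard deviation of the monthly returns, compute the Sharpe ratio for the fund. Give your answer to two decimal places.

μ = (-0.2 + 0.7 − 1 + 2.8 − 2.1 − 2.4) / 6 = -2.20 / 6 = -0.3667%
Σ(r − μ)² = (-0.2 − (-0.3667))² + (0.7 − (-0.3667))² + … = 18.7333
population σ = √(18.7333 / 6) = √3.1222 = 1.7670%
Sharpe = (μ − rf) / σ = (-0.3667 − 0.19) / 1.7670 = -0.5567 / 1.7670 = -0.3151

-0.32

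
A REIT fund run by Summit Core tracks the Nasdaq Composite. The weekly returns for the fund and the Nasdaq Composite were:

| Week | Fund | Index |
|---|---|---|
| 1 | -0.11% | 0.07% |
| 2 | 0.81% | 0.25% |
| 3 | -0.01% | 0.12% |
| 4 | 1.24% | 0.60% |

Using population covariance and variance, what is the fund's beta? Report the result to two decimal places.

2.54

r̄p = 0.4825%,  r̄m = 0.2600%
Cov = Σ(rp − r̄p)(rm − r̄m) / 4 = 0.1090
Var(rm) = Σ(rm − r̄m)² / 4 = 0.0429
β = Cov / Var = 0.1090 / 0.0429 = 2.5408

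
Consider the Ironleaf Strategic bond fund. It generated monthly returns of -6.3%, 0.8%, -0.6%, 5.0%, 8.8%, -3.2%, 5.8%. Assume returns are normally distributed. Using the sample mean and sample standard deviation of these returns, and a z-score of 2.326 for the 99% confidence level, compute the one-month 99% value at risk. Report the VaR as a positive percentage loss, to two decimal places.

10.98

r̄ = (-6.3 + 0.8 − 0.6 + 5 + 8.8 − 3.2 + 5.8) / 7 = 1.4714%
Σ(r − r̄)² = 171.8543; sample σ = √(171.8543/6) = 5.3519%
VaR = −(r̄ − z·σ) = −(1.4714 − 2.326 × 5.3519) = −(-10.9771) = 10.9771%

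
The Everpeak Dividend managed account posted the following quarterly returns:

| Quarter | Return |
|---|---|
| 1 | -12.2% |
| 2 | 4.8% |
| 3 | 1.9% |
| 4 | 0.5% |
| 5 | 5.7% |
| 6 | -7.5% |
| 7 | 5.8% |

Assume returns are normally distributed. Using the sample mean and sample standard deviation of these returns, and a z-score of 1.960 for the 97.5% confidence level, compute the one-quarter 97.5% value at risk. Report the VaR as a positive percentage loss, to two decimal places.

r̄ = (-12.2 + 4.8 + 1.9 + 0.5 + 5.7 − 7.5 + 5.8) / 7 = -0.1429%
Sample σ = √[Σ(r − r̄)² / 6] = √[297.9771 / 6] = √49.6629 = 7.0472%
VaR = −(r̄ − z·σ) = −(-0.1429 − 1.960 × 7.0472) = −(-13.9554) = 13.9554%

13.96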